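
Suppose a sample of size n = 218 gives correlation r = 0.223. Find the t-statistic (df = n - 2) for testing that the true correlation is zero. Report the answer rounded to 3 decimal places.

t = r·√(n−2) / √(1−r²) with r = 0.223, n = 218
  = 0.223·√216 / √(1 − 0.049729)
  = 0.223·14.696938 / 0.974818
  = 3.277417 / 0.974818 = 3.362

3.362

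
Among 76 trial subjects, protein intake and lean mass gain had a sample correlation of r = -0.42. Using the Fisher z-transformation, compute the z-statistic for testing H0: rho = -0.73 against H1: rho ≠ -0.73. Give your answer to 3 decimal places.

4.110

z_r = atanh(-0.42) = -0.447692,  z_0 = atanh(-0.73) = -0.928727
SE = 1/√(n−3) = 1/√73 = 0.117041
z = (z_r − z_0)/SE = (-0.447692 − (-0.928727)) / 0.117041 = 0.481035 / 0.117041 = 4.110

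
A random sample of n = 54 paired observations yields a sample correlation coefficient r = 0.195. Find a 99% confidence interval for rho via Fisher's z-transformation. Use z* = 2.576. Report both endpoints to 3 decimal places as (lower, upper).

(-0.162, 0.507)

Fisher z: z_r = atanh(r) = ½·ln((1+0.195)/(1−0.195)) = 0.197530
SE(z) = 1/√(n−3) = 1/√51 = 0.140028
99% ⇒ z* = 2.576; margin = 2.576·0.140028 = 0.360712
CI on z-scale: (-0.163182, 0.558242)
Back-transform: tanh(-0.163182) = -0.161749, tanh(0.558242) = 0.506672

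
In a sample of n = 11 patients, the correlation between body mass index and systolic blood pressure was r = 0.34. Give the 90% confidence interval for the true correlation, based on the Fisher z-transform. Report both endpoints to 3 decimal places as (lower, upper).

Fisher z: z_r = atanh(r) = ½·ln((1+0.34)/(1−0.34)) = 0.354093
SE(z) = 1/√(n−3) = 1/√8 = 0.353553
90% ⇒ z* = 1.645; margin = 1.645·0.353553 = 0.581595
CI on z-scale: (-0.227502, 0.935688)
Back-transform: tanh(-0.227502) = -0.223657, tanh(0.935688) = 0.733235

(-0.224, 0.733)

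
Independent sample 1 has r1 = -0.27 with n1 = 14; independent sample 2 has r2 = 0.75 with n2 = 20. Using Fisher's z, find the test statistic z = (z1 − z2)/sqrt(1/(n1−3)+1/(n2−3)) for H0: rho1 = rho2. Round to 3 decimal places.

Fisher z-transforms: z1 = atanh(-0.27) = -0.276864, z2 = atanh(0.75) = 0.972955; difference d = -1.249819
Var(d) = 1/11 + 1/17 = 0.0909091 + 0.0588235 = 0.1497326
z = d/√Var(d) = -1.249819 / √0.1497326 = -1.249819 / 0.386953 = -3.230

-3.230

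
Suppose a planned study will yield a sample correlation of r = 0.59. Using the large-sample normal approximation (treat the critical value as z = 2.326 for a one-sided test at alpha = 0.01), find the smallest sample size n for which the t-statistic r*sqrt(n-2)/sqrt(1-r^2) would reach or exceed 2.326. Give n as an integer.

Need r·√(n−2)/√(1−r²) ≥ 2.326
√(n−2) ≥ 2.326·√(1−0.3481) / 0.59 = 2.326·0.807403 / 0.59 = 3.1831
n−2 ≥ 10.1321  ⇒  n ≥ 12.1321
Smallest integer n = 13

13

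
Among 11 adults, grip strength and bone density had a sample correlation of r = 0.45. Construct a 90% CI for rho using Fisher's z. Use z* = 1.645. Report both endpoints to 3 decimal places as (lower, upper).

(-0.097, 0.788)

z_r = atanh(0.45) = 0.484700;  SE = 1/√(n−3) = 1/√8 = 0.353553
z-limits: 0.484700 ± 1.645·0.353553 = 0.484700 ± 0.581595 = [-0.096895, 1.066295]
ρ-limits: (tanh -0.096895, tanh 1.066295) = (-0.097, 0.788)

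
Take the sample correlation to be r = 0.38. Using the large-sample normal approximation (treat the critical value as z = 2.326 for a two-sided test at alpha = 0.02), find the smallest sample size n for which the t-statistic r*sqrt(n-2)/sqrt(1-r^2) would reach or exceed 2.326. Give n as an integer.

35

Need r·√(n−2)/√(1−r²) ≥ 2.326
√(n−2) ≥ 2.326·√(1−0.1444) / 0.38 = 2.326·0.924986 / 0.38 = 5.6619
n−2 ≥ 32.0571  ⇒  n ≥ 34.0571
Smallest integer n = 35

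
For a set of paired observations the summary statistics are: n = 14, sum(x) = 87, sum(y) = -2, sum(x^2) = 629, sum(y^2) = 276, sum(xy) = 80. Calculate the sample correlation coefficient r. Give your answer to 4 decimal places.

0.5922

S_xy = nΣxy − ΣxΣy = 14·80 − 87·(-2) = 1120 − (-174) = 1294
S_xx = nΣx² − (Σx)² = 14·629 − 87² = 8806 − 7569 = 1237
S_yy = nΣy² − (Σy)² = 14·276 − (-2)² = 3864 − 4 = 3860
r = S_xy / √(S_xx·S_yy) = 1294 / √(1237·3860) = 1294 / √4774820 = 1294 / 2185.1362 = 0.5922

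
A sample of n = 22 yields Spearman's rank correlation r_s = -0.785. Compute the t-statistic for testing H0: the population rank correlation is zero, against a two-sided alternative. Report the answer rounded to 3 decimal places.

-5.667

1 − r_s² = 1 − 0.616225 = 0.383775;  √(1−r_s²) = 0.619496
√(n−2) = √20 = 4.472136
t = r_s·√(n−2)/√(1−r_s²) = -0.785 · 4.472136 / 0.619496 = -5.667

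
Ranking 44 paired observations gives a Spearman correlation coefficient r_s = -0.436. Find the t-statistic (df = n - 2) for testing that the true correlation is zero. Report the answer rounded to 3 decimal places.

t = r_s·√(n−2) / √(1−r_s²) with r_s = -0.436, n = 44
  = -0.436·√42 / √(1 − 0.190096)
  = -0.436·6.480741 / 0.899947
  = -2.825603 / 0.899947 = -3.140

-3.140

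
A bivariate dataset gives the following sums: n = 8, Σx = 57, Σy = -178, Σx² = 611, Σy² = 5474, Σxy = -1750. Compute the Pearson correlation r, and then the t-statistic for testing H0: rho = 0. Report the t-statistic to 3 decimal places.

-4.225

S_xy = nΣxy − ΣxΣy = 8·(-1750) − 57·(-178) = -14000 − (-10146) = -3854
S_xx = nΣx² − (Σx)² = 8·611 − 57² = 4888 − 3249 = 1639
S_yy = nΣy² − (Σy)² = 8·5474 − (-178)² = 43792 − 31684 = 12108
r = S_xy / √(S_xx·S_yy) = -3854 / √(1639·12108) = -3854 / √19845012 = -3854 / 4454.7741 = -0.8651
t = r·√(n−2)/√(1−r²) = -0.8651·√6 / √(1−0.748398) = -2.119054 / 0.501599 = -4.225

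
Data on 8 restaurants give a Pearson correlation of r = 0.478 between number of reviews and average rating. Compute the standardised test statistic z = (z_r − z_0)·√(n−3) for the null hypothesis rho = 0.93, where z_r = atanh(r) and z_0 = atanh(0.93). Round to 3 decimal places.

-2.545

z_r = atanh(0.478) = 0.520389,  z_0 = atanh(0.93) = 1.658390
SE = 1/√(n−3) = 1/√5 = 0.447214
z = (z_r − z_0)/SE = (0.520389 − 1.658390) / 0.447214 = -1.138001 / 0.447214 = -2.545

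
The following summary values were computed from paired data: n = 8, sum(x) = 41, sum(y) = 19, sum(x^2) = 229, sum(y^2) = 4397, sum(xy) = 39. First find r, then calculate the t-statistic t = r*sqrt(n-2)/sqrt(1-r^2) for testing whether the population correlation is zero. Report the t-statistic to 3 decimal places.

-0.510

Numerator: nΣxy − (Σx)(Σy) = 8·39 − (41)(19) = -467
Denominator: √[(nΣx²−(Σx)²)(nΣy²−(Σy)²)]
  nΣx²−(Σx)² = 8·229 − 1681 = 151;  nΣy²−(Σy)² = 8·4397 − 361 = 34815
  √(151·34815) = √5257065 = 2292.8290
r = -467 / 2292.8290 = -0.2037
t = r·√(n−2)/√(1−r²) = -0.2037·√6 / √(1−0.041494) = -0.498961 / 0.979033 = -0.510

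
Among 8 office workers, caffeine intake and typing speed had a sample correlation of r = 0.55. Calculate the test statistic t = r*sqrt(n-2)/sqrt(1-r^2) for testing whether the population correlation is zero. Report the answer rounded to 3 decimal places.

t = r·√(n−2) / √(1−r²) with r = 0.55, n = 8
  = 0.55·√6 / √(1 − 0.3025)
  = 0.55·2.449490 / 0.835165
  = 1.347220 / 0.835165 = 1.613

1.613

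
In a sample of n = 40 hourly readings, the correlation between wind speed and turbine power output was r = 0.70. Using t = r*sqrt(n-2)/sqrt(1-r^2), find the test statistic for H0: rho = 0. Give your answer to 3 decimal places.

t = r·√(n−2) / √(1−r²) with r = 0.70, n = 40
  = 0.70·√38 / √(1 − 0.4900)
  = 0.70·6.164414 / 0.714143
  = 4.315090 / 0.714143 = 6.042

6.042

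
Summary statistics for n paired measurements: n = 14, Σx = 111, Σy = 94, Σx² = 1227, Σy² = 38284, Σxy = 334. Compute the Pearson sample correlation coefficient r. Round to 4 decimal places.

-0.1138

Numerator: nΣxy − (Σx)(Σy) = 14·334 − (111)(94) = -5758
Denominator: √[(nΣx²−(Σx)²)(nΣy²−(Σy)²)]
  nΣx²−(Σx)² = 14·1227 − 12321 = 4857;  nΣy²−(Σy)² = 14·38284 − 8836 = 527140
  √(4857·527140) = √2560318980 = 50599.5947
r = -5758 / 50599.5947 = -0.1138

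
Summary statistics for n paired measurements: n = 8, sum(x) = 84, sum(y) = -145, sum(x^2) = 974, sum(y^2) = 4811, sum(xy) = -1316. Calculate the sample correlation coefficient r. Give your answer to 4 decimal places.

S_xy = nΣxy − ΣxΣy = 8·(-1316) − 84·(-145) = -10528 − (-12180) = 1652
S_xx = nΣx² − (Σx)² = 8·974 − 84² = 7792 − 7056 = 736
S_yy = nΣy² − (Σy)² = 8·4811 − (-145)² = 38488 − 21025 = 17463
r = S_xy / √(S_xx·S_yy) = 1652 / √(736·17463) = 1652 / √12852768 = 1652 / 3585.0757 = 0.4608

0.4608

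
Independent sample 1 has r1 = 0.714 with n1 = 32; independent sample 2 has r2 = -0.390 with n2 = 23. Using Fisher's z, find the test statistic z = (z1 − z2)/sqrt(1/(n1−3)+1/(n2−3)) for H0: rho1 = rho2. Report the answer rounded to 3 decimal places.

Fisher z-transforms: z1 = atanh(0.714) = 0.895297, z2 = atanh(-0.390) = -0.411800; difference d = 1.307097
Var(d) = 1/29 + 1/20 = 0.0344828 + 0.0500000 = 0.0844828
z = d/√Var(d) = 1.307097 / √0.0844828 = 1.307097 / 0.290659 = 4.497

4.497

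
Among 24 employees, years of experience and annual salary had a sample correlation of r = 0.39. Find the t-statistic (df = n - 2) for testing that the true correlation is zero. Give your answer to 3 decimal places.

1 − r² = 1 − 0.1521 = 0.8479;  √(1−r²) = 0.920815
√(n−2) = √22 = 4.690416
t = r·√(n−2)/√(1−r²) = 0.39 · 4.690416 / 0.920815 = 1.987

1.987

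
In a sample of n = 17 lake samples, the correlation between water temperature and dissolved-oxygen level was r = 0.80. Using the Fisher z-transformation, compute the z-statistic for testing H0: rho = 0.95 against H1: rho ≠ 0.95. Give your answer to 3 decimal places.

z_r = atanh(0.80) = 1.098612,  z_0 = atanh(0.95) = 1.831781
SE = 1/√(n−3) = 1/√14 = 0.267261
z = (z_r − z_0)/SE = (1.098612 − 1.831781) / 0.267261 = -0.733169 / 0.267261 = -2.743

-2.743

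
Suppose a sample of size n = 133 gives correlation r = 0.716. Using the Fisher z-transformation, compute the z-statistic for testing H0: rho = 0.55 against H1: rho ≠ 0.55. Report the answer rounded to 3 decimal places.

z_r = atanh(0.716) = 0.899389,  z_0 = atanh(0.55) = 0.618381
SE = 1/√(n−3) = 1/√130 = 0.087706
z = (z_r − z_0)/SE = (0.899389 − 0.618381) / 0.087706 = 0.281008 / 0.087706 = 3.204

3.204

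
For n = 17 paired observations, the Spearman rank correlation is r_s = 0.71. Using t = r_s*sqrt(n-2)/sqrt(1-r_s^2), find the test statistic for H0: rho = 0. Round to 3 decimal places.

t = r_s·√(n−2) / √(1−r_s²) with r_s = 0.71, n = 17
  = 0.71·√15 / √(1 − 0.5041)
  = 0.71·3.872983 / 0.704202
  = 2.749818 / 0.704202 = 3.905

3.905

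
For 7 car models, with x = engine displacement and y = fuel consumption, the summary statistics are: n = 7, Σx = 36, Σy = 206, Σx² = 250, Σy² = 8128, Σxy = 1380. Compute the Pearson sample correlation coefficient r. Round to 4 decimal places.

Numerator: nΣxy − (Σx)(Σy) = 7·1380 − (36)(206) = 2244
Denominator: √[(nΣx²−(Σx)²)(nΣy²−(Σy)²)]
  nΣx²−(Σx)² = 7·250 − 1296 = 454;  nΣy²−(Σy)² = 7·8128 − 42436 = 14460
  √(454·14460) = √6564840 = 2562.1944
r = 2244 / 2562.1944 = 0.8758

0.8758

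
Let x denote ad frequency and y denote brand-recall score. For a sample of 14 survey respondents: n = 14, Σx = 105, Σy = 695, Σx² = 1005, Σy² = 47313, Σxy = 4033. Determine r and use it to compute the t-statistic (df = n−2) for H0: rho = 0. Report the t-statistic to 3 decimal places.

Numerator: nΣxy − (Σx)(Σy) = 14·4033 − (105)(695) = -16513
Denominator: √[(nΣx²−(Σx)²)(nΣy²−(Σy)²)]
  nΣx²−(Σx)² = 14·1005 − 11025 = 3045;  nΣy²−(Σy)² = 14·47313 − 483025 = 179357
  √(3045·179357) = √546142065 = 23369.6826
r = -16513 / 23369.6826 = -0.7066
t = r·√(n−2)/√(1−r²) = -0.7066·√12 / √(1−0.499284) = -2.447734 / 0.707613 = -3.459

-3.459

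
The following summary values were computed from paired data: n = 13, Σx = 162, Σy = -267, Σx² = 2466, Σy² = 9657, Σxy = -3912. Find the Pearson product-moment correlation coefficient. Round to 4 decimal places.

Numerator: nΣxy − (Σx)(Σy) = 13·(-3912) − (162)(-267) = -7602
Denominator: √[(nΣx²−(Σx)²)(nΣy²−(Σy)²)]
  nΣx²−(Σx)² = 13·2466 − 26244 = 5814;  nΣy²−(Σy)² = 13·9657 − 71289 = 54252
  √(5814·54252) = √315421128 = 17760.0993
r = -7602 / 17760.0993 = -0.4280

-0.4280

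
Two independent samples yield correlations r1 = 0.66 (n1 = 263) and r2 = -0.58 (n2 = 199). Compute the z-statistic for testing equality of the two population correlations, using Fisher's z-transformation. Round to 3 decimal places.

15.384

z1 = atanh(0.66) = 0.792814,  z2 = atanh(-0.58) = -0.662463
SE = √(1/(n1−3) + 1/(n2−3)) = √(1/260 + 1/196) = √(0.0038462 + 0.0051020) = √0.0089482 = 0.094595
z = (z1 − z2)/SE = (0.792814 − (-0.662463)) / 0.094595 = 1.455277 / 0.094595 = 15.384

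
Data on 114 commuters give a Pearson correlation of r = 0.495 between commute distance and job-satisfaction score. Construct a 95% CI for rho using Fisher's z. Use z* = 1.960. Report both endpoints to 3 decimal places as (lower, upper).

Fisher z: z_r = atanh(r) = ½·ln((1+0.495)/(1−0.495)) = 0.542662
SE(z) = 1/√(n−3) = 1/√111 = 0.094916
95% ⇒ z* = 1.960; margin = 1.960·0.094916 = 0.186035
CI on z-scale: (0.356627, 0.728697)
Back-transform: tanh(0.356627) = 0.342240, tanh(0.728697) = 0.622268

(0.342, 0.622)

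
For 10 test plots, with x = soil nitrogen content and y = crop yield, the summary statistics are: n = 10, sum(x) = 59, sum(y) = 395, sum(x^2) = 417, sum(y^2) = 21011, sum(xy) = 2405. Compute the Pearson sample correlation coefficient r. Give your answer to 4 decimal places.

S_xy = nΣxy − ΣxΣy = 10·2405 − 59·395 = 24050 − 23305 = 745
S_xx = nΣx² − (Σx)² = 10·417 − 59² = 4170 − 3481 = 689
S_yy = nΣy² − (Σy)² = 10·21011 − 395² = 210110 − 156025 = 54085
r = S_xy / √(S_xx·S_yy) = 745 / √(689·54085) = 745 / √37264565 = 745 / 6104.4709 = 0.1220

0.1220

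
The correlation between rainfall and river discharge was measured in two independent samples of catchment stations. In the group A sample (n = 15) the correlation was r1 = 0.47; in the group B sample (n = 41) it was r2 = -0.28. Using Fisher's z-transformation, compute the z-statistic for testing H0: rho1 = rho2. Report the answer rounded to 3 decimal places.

2.409

z1 = atanh(0.47) = 0.510070,  z2 = atanh(-0.28) = -0.287682
SE = √(1/(n1−3) + 1/(n2−3)) = √(1/12 + 1/38) = √(0.0833333 + 0.0263158) = √0.1096491 = 0.331133
z = (z1 − z2)/SE = (0.510070 − (-0.287682)) / 0.331133 = 0.797752 / 0.331133 = 2.409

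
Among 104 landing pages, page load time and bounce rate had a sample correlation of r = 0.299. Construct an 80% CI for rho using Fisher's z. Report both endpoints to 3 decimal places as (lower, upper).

z_r = atanh(0.299) = 0.308421;  SE = 1/√(n−3) = 1/√101 = 0.099504
z-limits: 0.308421 ± 1.282·0.099504 = 0.308421 ± 0.127564 = [0.180857, 0.435985]
ρ-limits: (tanh 0.180857, tanh 0.435985) = (0.179, 0.410)

(0.179, 0.410)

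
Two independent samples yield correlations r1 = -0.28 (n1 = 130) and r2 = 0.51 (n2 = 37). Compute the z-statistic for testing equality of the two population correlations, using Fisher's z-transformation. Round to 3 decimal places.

Fisher z-transforms: z1 = atanh(-0.28) = -0.287682, z2 = atanh(0.51) = 0.562730; difference d = -0.850412
Var(d) = 1/127 + 1/34 = 0.0078740 + 0.0294118 = 0.0372858
z = d/√Var(d) = -0.850412 / √0.0372858 = -0.850412 / 0.193095 = -4.404

-4.404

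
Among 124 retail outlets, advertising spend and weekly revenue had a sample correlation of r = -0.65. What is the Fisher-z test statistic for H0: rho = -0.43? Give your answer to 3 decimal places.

-3.469

z_r = atanh(-0.65) = -0.775299,  z_0 = atanh(-0.43) = -0.459897
SE = 1/√(n−3) = 1/√121 = 0.090909
z = (z_r − z_0)/SE = (-0.775299 − (-0.459897)) / 0.090909 = -0.315402 / 0.090909 = -3.469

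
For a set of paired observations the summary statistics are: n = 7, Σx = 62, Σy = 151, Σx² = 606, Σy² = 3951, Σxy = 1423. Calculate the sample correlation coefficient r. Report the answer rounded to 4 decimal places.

S_xy = nΣxy − ΣxΣy = 7·1423 − 62·151 = 9961 − 9362 = 599
S_xx = nΣx² − (Σx)² = 7·606 − 62² = 4242 − 3844 = 398
S_yy = nΣy² − (Σy)² = 7·3951 − 151² = 27657 − 22801 = 4856
r = S_xy / √(S_xx·S_yy) = 599 / √(398·4856) = 599 / √1932688 = 599 / 1390.2115 = 0.4309

0.4309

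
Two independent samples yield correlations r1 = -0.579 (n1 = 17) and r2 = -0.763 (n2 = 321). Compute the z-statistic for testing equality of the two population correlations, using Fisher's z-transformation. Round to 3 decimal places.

1.254

z1 = atanh(-0.579) = -0.660957,  z2 = atanh(-0.763) = -1.003356
SE = √(1/(n1−3) + 1/(n2−3)) = √(1/14 + 1/318) = √(0.0714286 + 0.0031447) = √0.0745733 = 0.273081
z = (z1 − z2)/SE = (-0.660957 − (-1.003356)) / 0.273081 = 0.342399 / 0.273081 = 1.254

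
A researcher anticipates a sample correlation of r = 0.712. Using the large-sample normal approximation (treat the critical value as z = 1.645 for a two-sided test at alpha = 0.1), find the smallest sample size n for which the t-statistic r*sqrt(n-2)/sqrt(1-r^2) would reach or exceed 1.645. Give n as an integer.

Need r·√(n−2)/√(1−r²) ≥ 1.645
√(n−2) ≥ 1.645·√(1−0.506944) / 0.712 = 1.645·0.702179 / 0.712 = 1.6223
n−2 ≥ 2.6319  ⇒  n ≥ 4.6319
Smallest integer n = 5

5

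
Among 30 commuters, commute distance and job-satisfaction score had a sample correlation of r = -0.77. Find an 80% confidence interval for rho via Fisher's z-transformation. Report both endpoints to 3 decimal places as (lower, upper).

(-0.853, -0.649)

z_r = atanh(-0.77) = -1.020328;  SE = 1/√(n−3) = 1/√27 = 0.192450
z-limits: -1.020328 ± 1.282·0.192450 = -1.020328 ± 0.246721 = [-1.267049, -0.773607]
ρ-limits: (tanh -1.267049, tanh -0.773607) = (-0.853, -0.649)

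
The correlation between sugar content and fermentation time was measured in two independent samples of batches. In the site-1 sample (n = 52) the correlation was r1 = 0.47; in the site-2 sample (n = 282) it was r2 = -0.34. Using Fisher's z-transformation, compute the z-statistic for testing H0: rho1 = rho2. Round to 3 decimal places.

5.579

z1 = atanh(0.47) = 0.510070,  z2 = atanh(-0.34) = -0.354093
SE = √(1/(n1−3) + 1/(n2−3)) = √(1/49 + 1/279) = √(0.0204082 + 0.0035842) = √0.0239924 = 0.154895
z = (z1 − z2)/SE = (0.510070 − (-0.354093)) / 0.154895 = 0.864163 / 0.154895 = 5.579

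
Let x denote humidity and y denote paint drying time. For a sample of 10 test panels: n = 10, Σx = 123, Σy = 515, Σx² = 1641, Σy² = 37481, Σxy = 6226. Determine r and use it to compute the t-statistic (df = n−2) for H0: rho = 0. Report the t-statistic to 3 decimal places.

S_xy = nΣxy − ΣxΣy = 10·6226 − 123·515 = 62260 − 63345 = -1085
S_xx = nΣx² − (Σx)² = 10·1641 − 123² = 16410 − 15129 = 1281
S_yy = nΣy² − (Σy)² = 10·37481 − 515² = 374810 − 265225 = 109585
r = S_xy / √(S_xx·S_yy) = -1085 / √(1281·109585) = -1085 / √140378385 = -1085 / 11848.1385 = -0.0916
t = r·√(n−2)/√(1−r²) = -0.0916·√8 / √(1−0.008391) = -0.259084 / 0.995796 = -0.260

-0.260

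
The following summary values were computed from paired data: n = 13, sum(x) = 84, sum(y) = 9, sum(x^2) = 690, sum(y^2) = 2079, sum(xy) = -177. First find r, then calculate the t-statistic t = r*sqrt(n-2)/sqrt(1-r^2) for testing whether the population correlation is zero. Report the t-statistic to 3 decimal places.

-1.560

S_xy = nΣxy − ΣxΣy = 13·(-177) − 84·9 = -2301 − 756 = -3057
S_xx = nΣx² − (Σx)² = 13·690 − 84² = 8970 − 7056 = 1914
S_yy = nΣy² − (Σy)² = 13·2079 − 9² = 27027 − 81 = 26946
r = S_xy / √(S_xx·S_yy) = -3057 / √(1914·26946) = -3057 / √51574644 = -3057 / 7181.5489 = -0.4257
t = r·√(n−2)/√(1−r²) = -0.4257·√11 / √(1−0.181220) = -1.411887 / 0.904865 = -1.560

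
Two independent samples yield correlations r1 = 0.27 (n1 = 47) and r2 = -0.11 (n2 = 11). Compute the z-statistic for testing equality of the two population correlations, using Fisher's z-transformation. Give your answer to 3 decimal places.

Fisher z-transforms: z1 = atanh(0.27) = 0.276864, z2 = atanh(-0.11) = -0.110447; difference d = 0.387311
Var(d) = 1/44 + 1/8 = 0.0227273 + 0.1250000 = 0.1477273
z = d/√Var(d) = 0.387311 / √0.1477273 = 0.387311 / 0.384353 = 1.008

1.008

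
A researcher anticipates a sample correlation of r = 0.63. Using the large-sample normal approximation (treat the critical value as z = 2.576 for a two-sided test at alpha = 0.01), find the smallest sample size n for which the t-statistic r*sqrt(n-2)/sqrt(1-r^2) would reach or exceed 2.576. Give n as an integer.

13

Need r·√(n−2)/√(1−r²) ≥ 2.576
√(n−2) ≥ 2.576·√(1−0.3969) / 0.63 = 2.576·0.776595 / 0.63 = 3.1754
n−2 ≥ 10.0832  ⇒  n ≥ 12.0832
Smallest integer n = 13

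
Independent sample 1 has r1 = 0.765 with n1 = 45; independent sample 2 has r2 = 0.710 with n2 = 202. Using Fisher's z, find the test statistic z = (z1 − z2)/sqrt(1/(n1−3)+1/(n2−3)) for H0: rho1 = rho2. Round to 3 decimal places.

0.712

z1 = atanh(0.765) = 1.008160,  z2 = atanh(0.710) = 0.887184
SE = √(1/(n1−3) + 1/(n2−3)) = √(1/42 + 1/199) = √(0.0238095 + 0.0050251) = √0.0288346 = 0.169808
z = (z1 − z2)/SE = (1.008160 − 0.887184) / 0.169808 = 0.120976 / 0.169808 = 0.712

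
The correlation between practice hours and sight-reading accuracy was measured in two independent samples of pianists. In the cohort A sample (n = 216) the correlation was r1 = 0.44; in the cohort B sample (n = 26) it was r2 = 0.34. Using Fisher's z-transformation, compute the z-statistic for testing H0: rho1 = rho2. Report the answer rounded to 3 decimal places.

0.538

Fisher z-transforms: z1 = atanh(0.44) = 0.472231, z2 = atanh(0.34) = 0.354093; difference d = 0.118138
Var(d) = 1/213 + 1/23 = 0.0046948 + 0.0434783 = 0.0481731
z = d/√Var(d) = 0.118138 / √0.0481731 = 0.118138 / 0.219484 = 0.538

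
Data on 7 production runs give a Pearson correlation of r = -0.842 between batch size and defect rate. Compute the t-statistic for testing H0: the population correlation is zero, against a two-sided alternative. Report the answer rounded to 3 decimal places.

t = r·√(n−2) / √(1−r²) with r = -0.842, n = 7
  = -0.842·√5 / √(1 − 0.708964)
  = -0.842·2.236068 / 0.539478
  = -1.882769 / 0.539478 = -3.490

-3.490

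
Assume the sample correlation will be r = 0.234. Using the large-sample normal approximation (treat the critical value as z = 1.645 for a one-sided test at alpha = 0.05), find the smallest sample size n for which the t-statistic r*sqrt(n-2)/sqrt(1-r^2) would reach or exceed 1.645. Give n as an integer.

Need r·√(n−2)/√(1−r²) ≥ 1.645
√(n−2) ≥ 1.645·√(1−0.054756) / 0.234 = 1.645·0.972237 / 0.234 = 6.8347
n−2 ≥ 46.7131  ⇒  n ≥ 48.7131
Smallest integer n = 49

49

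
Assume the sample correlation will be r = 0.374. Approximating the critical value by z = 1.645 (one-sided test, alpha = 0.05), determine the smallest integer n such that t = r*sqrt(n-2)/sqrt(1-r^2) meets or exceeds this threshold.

19

r√(n−2)/√(1−r²) ≥ 1.645  ⇔  n−2 ≥ (1.645)²·(1−r²)/r²
(1−r²)/r² = (1−0.139876)/0.139876 = 6.1492
n ≥ 2 + 2.706025·6.1492 = 2 + 16.6399 = 18.6399
⌈18.6399⌉ = 19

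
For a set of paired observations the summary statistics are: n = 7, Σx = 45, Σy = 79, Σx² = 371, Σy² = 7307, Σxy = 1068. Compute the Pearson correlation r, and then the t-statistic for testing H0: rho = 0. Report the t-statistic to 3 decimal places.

2.730

S_xy = nΣxy − ΣxΣy = 7·1068 − 45·79 = 7476 − 3555 = 3921
S_xx = nΣx² − (Σx)² = 7·371 − 45² = 2597 − 2025 = 572
S_yy = nΣy² − (Σy)² = 7·7307 − 79² = 51149 − 6241 = 44908
r = S_xy / √(S_xx·S_yy) = 3921 / √(572·44908) = 3921 / √25687376 = 3921 / 5068.2715 = 0.7736
t = r·√(n−2)/√(1−r²) = 0.7736·√5 / √(1−0.598457) = 1.729822 / 0.633674 = 2.730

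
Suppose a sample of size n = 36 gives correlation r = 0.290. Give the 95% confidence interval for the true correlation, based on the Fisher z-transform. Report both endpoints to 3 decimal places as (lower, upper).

z_r = atanh(0.290) = 0.298566;  SE = 1/√(n−3) = 1/√33 = 0.174078
z-limits: 0.298566 ± 1.960·0.174078 = 0.298566 ± 0.341193 = [-0.042627, 0.639759]
ρ-limits: (tanh -0.042627, tanh 0.639759) = (-0.043, 0.565)

(-0.043, 0.565)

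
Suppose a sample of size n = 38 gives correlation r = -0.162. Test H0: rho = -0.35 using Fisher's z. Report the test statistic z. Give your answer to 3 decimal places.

1.195

Fisher z: atanh(-0.162) = -0.163440, atanh(-0.35) = -0.365444
z = (z_r − z_0)·√(n−3) = (-0.163440 − (-0.365444))·√35 = 0.202004 · 5.916080 = 1.195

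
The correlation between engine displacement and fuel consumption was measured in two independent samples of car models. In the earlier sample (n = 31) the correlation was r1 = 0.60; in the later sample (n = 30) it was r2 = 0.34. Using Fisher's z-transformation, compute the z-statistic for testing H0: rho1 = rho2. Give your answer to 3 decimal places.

1.257

Fisher z-transforms: z1 = atanh(0.60) = 0.693147, z2 = atanh(0.34) = 0.354093; difference d = 0.339054
Var(d) = 1/28 + 1/27 = 0.0357143 + 0.0370370 = 0.0727513
z = d/√Var(d) = 0.339054 / √0.0727513 = 0.339054 / 0.269724 = 1.257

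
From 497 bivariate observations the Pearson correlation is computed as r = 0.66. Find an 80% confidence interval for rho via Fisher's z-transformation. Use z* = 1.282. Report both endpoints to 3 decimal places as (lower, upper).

(0.626, 0.691)

Fisher z: z_r = atanh(r) = ½·ln((1+0.66)/(1−0.66)) = 0.792814
SE(z) = 1/√(n−3) = 1/√494 = 0.044992
80% ⇒ z* = 1.282; margin = 1.282·0.044992 = 0.057680
CI on z-scale: (0.735134, 0.850494)
Back-transform: tanh(0.735134) = 0.626196, tanh(0.850494) = 0.691327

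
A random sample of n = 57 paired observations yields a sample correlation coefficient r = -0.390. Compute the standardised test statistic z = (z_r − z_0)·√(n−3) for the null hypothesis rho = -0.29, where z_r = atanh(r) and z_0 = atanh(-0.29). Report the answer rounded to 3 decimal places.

-0.832

Fisher z: atanh(-0.390) = -0.411800, atanh(-0.29) = -0.298566
z = (z_r − z_0)·√(n−3) = (-0.411800 − (-0.298566))·√54 = -0.113234 · 7.348469 = -0.832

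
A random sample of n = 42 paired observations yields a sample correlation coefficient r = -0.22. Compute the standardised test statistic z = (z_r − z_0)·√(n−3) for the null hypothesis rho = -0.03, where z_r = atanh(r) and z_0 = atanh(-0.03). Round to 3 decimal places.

-1.209

z_r = atanh(-0.22) = -0.223656,  z_0 = atanh(-0.03) = -0.030009
SE = 1/√(n−3) = 1/√39 = 0.160128
z = (z_r − z_0)/SE = (-0.223656 − (-0.030009)) / 0.160128 = -0.193647 / 0.160128 = -1.209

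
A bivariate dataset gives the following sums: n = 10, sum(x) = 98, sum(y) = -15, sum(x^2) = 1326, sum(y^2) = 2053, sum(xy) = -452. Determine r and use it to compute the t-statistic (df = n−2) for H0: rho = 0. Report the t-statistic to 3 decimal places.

-1.071

S_xy = nΣxy − ΣxΣy = 10·(-452) − 98·(-15) = -4520 − (-1470) = -3050
S_xx = nΣx² − (Σx)² = 10·1326 − 98² = 13260 − 9604 = 3656
S_yy = nΣy² − (Σy)² = 10·2053 − (-15)² = 20530 − 225 = 20305
r = S_xy / √(S_xx·S_yy) = -3050 / √(3656·20305) = -3050 / √74235080 = -3050 / 8615.9782 = -0.3540
t = r·√(n−2)/√(1−r²) = -0.3540·√8 / √(1−0.125316) = -1.001263 / 0.935245 = -1.071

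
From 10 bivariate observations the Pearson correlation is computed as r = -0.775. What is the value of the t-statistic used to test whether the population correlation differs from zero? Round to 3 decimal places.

1 − r² = 1 − 0.600625 = 0.399375;  √(1−r²) = 0.631961
√(n−2) = √8 = 2.828427
t = r·√(n−2)/√(1−r²) = -0.775 · 2.828427 / 0.631961 = -3.469

-3.469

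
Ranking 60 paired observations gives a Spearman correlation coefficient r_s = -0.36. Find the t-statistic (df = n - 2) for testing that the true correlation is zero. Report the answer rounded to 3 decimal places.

-2.939

1 − r_s² = 1 − 0.1296 = 0.8704;  √(1−r_s²) = 0.932952
√(n−2) = √58 = 7.615773
t = r_s·√(n−2)/√(1−r_s²) = -0.36 · 7.615773 / 0.932952 = -2.939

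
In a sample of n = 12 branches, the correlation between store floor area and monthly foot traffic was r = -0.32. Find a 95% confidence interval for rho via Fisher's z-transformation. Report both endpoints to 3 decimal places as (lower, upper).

(-0.755, 0.311)

z_r = atanh(-0.32) = -0.331647;  SE = 1/√(n−3) = 1/√9 = 0.333333
z-limits: -0.331647 ± 1.960·0.333333 = -0.331647 ± 0.653333 = [-0.984980, 0.321686]
ρ-limits: (tanh -0.984980, tanh 0.321686) = (-0.755, 0.311)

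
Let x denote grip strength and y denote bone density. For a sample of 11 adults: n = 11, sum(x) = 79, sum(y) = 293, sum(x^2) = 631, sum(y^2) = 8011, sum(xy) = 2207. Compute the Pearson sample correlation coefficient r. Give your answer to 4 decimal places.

Numerator: nΣxy − (Σx)(Σy) = 11·2207 − (79)(293) = 1130
Denominator: √[(nΣx²−(Σx)²)(nΣy²−(Σy)²)]
  nΣx²−(Σx)² = 11·631 − 6241 = 700;  nΣy²−(Σy)² = 11·8011 − 85849 = 2272
  √(700·2272) = √1590400 = 1261.1106
r = 1130 / 1261.1106 = 0.8960

0.8960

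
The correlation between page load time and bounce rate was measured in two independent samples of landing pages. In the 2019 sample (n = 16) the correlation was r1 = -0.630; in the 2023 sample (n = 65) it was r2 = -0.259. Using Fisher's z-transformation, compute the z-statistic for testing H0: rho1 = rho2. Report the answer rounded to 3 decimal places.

-1.562

Fisher z-transforms: z1 = atanh(-0.630) = -0.741416, z2 = atanh(-0.259) = -0.265036; difference d = -0.476380
Var(d) = 1/13 + 1/62 = 0.0769231 + 0.0161290 = 0.0930521
z = d/√Var(d) = -0.476380 / √0.0930521 = -0.476380 / 0.305044 = -1.562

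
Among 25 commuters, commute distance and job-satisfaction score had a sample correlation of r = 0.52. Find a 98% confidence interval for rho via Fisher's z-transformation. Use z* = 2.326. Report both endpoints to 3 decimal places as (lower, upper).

(0.080, 0.790)

z_r = atanh(0.52) = 0.576340;  SE = 1/√(n−3) = 1/√22 = 0.213201
z-limits: 0.576340 ± 2.326·0.213201 = 0.576340 ± 0.495906 = [0.080434, 1.072246]
ρ-limits: (tanh 0.080434, tanh 1.072246) = (0.080, 0.790)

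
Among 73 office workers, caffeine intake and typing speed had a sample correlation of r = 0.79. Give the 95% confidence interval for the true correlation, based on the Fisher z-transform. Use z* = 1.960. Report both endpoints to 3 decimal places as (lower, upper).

(0.684, 0.863)

z_r = atanh(0.79) = 1.071432;  SE = 1/√(n−3) = 1/√70 = 0.119523
z-limits: 1.071432 ± 1.960·0.119523 = 1.071432 ± 0.234265 = [0.837167, 1.305697]
ρ-limits: (tanh 0.837167, tanh 1.305697) = (0.684, 0.863)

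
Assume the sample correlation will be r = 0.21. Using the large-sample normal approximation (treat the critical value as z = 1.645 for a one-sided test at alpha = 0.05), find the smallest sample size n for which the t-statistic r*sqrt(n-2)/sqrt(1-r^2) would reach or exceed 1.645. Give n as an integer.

61

Need r·√(n−2)/√(1−r²) ≥ 1.645
√(n−2) ≥ 1.645·√(1−0.0441) / 0.21 = 1.645·0.977701 / 0.21 = 7.6587
n−2 ≥ 58.6557  ⇒  n ≥ 60.6557
Smallest integer n = 61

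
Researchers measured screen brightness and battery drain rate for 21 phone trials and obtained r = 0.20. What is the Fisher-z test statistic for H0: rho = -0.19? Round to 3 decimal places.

1.676

z_r = atanh(0.20) = 0.202733,  z_0 = atanh(-0.19) = -0.192337
SE = 1/√(n−3) = 1/√18 = 0.235702
z = (z_r − z_0)/SE = (0.202733 − (-0.192337)) / 0.235702 = 0.395070 / 0.235702 = 1.676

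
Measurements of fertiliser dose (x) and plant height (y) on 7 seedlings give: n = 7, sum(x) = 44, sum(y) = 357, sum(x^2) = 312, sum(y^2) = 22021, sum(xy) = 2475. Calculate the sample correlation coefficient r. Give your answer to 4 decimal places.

0.6284

Numerator: nΣxy − (Σx)(Σy) = 7·2475 − (44)(357) = 1617
Denominator: √[(nΣx²−(Σx)²)(nΣy²−(Σy)²)]
  nΣx²−(Σx)² = 7·312 − 1936 = 248;  nΣy²−(Σy)² = 7·22021 − 127449 = 26698
  √(248·26698) = √6621104 = 2573.1506
r = 1617 / 2573.1506 = 0.6284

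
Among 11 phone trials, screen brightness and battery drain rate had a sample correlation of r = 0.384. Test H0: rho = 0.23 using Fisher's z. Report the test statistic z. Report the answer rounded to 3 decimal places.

0.482

z_r = atanh(0.384) = 0.404743,  z_0 = atanh(0.23) = 0.234189
SE = 1/√(n−3) = 1/√8 = 0.353553
z = (z_r − z_0)/SE = (0.404743 − 0.234189) / 0.353553 = 0.170554 / 0.353553 = 0.482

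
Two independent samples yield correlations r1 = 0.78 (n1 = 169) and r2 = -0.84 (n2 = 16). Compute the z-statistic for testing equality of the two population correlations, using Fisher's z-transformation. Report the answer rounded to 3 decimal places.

z1 = atanh(0.78) = 1.045371,  z2 = atanh(-0.84) = -1.221174
SE = √(1/(n1−3) + 1/(n2−3)) = √(1/166 + 1/13) = √(0.0060241 + 0.0769231) = √0.0829472 = 0.288006
z = (z1 − z2)/SE = (1.045371 − (-1.221174)) / 0.288006 = 2.266545 / 0.288006 = 7.870

7.870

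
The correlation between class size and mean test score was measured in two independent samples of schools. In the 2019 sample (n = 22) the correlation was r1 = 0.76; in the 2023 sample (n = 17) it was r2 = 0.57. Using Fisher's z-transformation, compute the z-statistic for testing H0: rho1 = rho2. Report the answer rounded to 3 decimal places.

0.990

z1 = atanh(0.76) = 0.996215,  z2 = atanh(0.57) = 0.647523
SE = √(1/(n1−3) + 1/(n2−3)) = √(1/19 + 1/14) = √(0.0526316 + 0.0714286) = √0.1240602 = 0.352222
z = (z1 − z2)/SE = (0.996215 − 0.647523) / 0.352222 = 0.348692 / 0.352222 = 0.990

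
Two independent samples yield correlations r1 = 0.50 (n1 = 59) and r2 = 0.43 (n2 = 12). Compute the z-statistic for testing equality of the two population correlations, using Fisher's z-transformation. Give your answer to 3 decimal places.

0.249

Fisher z-transforms: z1 = atanh(0.50) = 0.549306, z2 = atanh(0.43) = 0.459897; difference d = 0.089409
Var(d) = 1/56 + 1/9 = 0.0178571 + 0.1111111 = 0.1289682
z = d/√Var(d) = 0.089409 / √0.1289682 = 0.089409 / 0.359121 = 0.249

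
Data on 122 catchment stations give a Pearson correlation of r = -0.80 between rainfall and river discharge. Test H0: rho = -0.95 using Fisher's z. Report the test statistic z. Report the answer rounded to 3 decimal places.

7.998

z_r = atanh(-0.80) = -1.098612,  z_0 = atanh(-0.95) = -1.831781
SE = 1/√(n−3) = 1/√119 = 0.091670
z = (z_r − z_0)/SE = (-1.098612 − (-1.831781)) / 0.091670 = 0.733169 / 0.091670 = 7.998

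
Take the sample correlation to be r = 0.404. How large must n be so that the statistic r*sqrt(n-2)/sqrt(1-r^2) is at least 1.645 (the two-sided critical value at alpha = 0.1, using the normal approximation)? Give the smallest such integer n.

Need r·√(n−2)/√(1−r²) ≥ 1.645
√(n−2) ≥ 1.645·√(1−0.163216) / 0.404 = 1.645·0.914759 / 0.404 = 3.7247
n−2 ≥ 13.8734  ⇒  n ≥ 15.8734
Smallest integer n = 16

16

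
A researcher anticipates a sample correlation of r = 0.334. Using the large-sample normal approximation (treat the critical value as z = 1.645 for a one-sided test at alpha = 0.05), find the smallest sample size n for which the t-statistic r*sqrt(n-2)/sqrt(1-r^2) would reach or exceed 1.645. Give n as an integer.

r√(n−2)/√(1−r²) ≥ 1.645  ⇔  n−2 ≥ (1.645)²·(1−r²)/r²
(1−r²)/r² = (1−0.111556)/0.111556 = 7.9641
n ≥ 2 + 2.706025·7.9641 = 2 + 21.5511 = 23.5511
⌈23.5511⌉ = 24

24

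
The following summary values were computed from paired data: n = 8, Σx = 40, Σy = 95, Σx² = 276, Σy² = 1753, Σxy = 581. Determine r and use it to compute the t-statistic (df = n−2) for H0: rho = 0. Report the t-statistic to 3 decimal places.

1.364

Numerator: nΣxy − (Σx)(Σy) = 8·581 − (40)(95) = 848
Denominator: √[(nΣx²−(Σx)²)(nΣy²−(Σy)²)]
  nΣx²−(Σx)² = 8·276 − 1600 = 608;  nΣy²−(Σy)² = 8·1753 − 9025 = 4999
  √(608·4999) = √3039392 = 1743.3852
r = 848 / 1743.3852 = 0.4864
t = r·√(n−2)/√(1−r²) = 0.4864·√6 / √(1−0.236585) = 1.191432 / 0.873736 = 1.364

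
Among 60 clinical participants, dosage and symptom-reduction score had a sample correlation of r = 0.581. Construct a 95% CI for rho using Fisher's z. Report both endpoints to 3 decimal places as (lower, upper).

Fisher z: z_r = atanh(r) = ½·ln((1+0.581)/(1−0.581)) = 0.663971
SE(z) = 1/√(n−3) = 1/√57 = 0.132453
95% ⇒ z* = 1.960; margin = 1.960·0.132453 = 0.259608
CI on z-scale: (0.404363, 0.923579)
Back-transform: tanh(0.404363) = 0.383676, tanh(0.923579) = 0.727586

(0.384, 0.728)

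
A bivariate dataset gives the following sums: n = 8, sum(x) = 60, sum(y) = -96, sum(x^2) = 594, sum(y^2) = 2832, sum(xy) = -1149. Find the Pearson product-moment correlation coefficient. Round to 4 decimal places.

-0.8722

Numerator: nΣxy − (Σx)(Σy) = 8·(-1149) − (60)(-96) = -3432
Denominator: √[(nΣx²−(Σx)²)(nΣy²−(Σy)²)]
  nΣx²−(Σx)² = 8·594 − 3600 = 1152;  nΣy²−(Σy)² = 8·2832 − 9216 = 13440
  √(1152·13440) = √15482880 = 3934.8291
r = -3432 / 3934.8291 = -0.8722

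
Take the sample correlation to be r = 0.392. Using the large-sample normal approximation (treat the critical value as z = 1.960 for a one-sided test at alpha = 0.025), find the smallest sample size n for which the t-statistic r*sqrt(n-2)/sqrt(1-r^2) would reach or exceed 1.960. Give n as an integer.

24

r√(n−2)/√(1−r²) ≥ 1.960  ⇔  n−2 ≥ (1.960)²·(1−r²)/r²
(1−r²)/r² = (1−0.153664)/0.153664 = 5.5077
n ≥ 2 + 3.8416·5.5077 = 2 + 21.1584 = 23.1584
⌈23.1584⌉ = 24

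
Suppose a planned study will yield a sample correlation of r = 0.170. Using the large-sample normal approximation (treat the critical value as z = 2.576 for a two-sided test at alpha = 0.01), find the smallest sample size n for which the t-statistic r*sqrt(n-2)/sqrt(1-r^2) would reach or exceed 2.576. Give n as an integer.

225

Need r·√(n−2)/√(1−r²) ≥ 2.576
√(n−2) ≥ 2.576·√(1−0.028900) / 0.170 = 2.576·0.985444 / 0.170 = 14.9324
n−2 ≥ 222.9766  ⇒  n ≥ 224.9766
Smallest integer n = 225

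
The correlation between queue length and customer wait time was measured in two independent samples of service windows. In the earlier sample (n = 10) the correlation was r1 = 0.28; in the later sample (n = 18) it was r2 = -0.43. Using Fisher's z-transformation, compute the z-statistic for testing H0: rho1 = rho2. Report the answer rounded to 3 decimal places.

1.633

Fisher z-transforms: z1 = atanh(0.28) = 0.287682, z2 = atanh(-0.43) = -0.459897; difference d = 0.747579
Var(d) = 1/7 + 1/15 = 0.1428571 + 0.0666667 = 0.2095238
z = d/√Var(d) = 0.747579 / √0.2095238 = 0.747579 / 0.457738 = 1.633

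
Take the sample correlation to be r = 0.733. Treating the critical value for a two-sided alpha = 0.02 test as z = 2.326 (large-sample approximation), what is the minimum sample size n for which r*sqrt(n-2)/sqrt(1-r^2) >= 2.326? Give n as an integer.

7

Need r·√(n−2)/√(1−r²) ≥ 2.326
√(n−2) ≥ 2.326·√(1−0.537289) / 0.733 = 2.326·0.680229 / 0.733 = 2.1585
n−2 ≥ 4.6591  ⇒  n ≥ 6.6591
Smallest integer n = 7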